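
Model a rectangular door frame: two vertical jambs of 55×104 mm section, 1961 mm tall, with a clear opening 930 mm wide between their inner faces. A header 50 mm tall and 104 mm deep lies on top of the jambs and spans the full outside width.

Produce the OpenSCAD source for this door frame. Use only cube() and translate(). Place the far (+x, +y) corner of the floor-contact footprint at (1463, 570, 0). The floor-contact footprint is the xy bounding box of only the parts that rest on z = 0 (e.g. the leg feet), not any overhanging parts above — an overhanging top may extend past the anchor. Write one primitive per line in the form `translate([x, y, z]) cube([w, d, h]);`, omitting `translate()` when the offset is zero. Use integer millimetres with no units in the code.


translate([423, 466, 0]) cube([55, 104, 1961]);
translate([1408, 466, 0]) cube([55, 104, 1961]);
translate([423, 466, 1961]) cube([1040, 104, 50]);


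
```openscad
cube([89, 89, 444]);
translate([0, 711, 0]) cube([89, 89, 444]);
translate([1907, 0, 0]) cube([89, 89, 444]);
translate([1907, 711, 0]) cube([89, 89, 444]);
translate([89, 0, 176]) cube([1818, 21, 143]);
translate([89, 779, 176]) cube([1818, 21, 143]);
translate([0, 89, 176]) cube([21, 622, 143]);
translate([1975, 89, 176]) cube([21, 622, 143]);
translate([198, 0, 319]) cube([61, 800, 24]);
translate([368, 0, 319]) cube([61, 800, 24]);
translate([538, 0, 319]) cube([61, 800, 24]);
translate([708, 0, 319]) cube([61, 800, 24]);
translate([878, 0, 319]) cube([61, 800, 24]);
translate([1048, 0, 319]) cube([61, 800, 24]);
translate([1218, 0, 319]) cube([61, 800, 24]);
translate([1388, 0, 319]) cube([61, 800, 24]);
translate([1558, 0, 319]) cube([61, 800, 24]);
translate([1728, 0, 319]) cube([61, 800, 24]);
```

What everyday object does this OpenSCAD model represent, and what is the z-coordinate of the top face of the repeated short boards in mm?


A bed frame. The slat-top height is 343 mm.

Four posts, four rails, and a row of slats — a bed frame. Slats sit on the rails at z = 176 + 143 = 319; with slat thickness 24, the top is 343 mm.


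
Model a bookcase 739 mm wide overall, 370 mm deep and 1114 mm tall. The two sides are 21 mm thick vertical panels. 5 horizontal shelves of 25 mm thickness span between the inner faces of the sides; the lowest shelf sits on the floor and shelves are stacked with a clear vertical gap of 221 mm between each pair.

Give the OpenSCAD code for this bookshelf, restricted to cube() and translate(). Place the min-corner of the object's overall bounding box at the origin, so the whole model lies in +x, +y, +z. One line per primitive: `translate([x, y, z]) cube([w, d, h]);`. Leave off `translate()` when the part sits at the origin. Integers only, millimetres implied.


cube([21, 370, 1114]);
translate([718, 0, 0]) cube([21, 370, 1114]);
translate([21, 0, 0]) cube([697, 370, 25]);
translate([21, 0, 246]) cube([697, 370, 25]);
translate([21, 0, 492]) cube([697, 370, 25]);
translate([21, 0, 738]) cube([697, 370, 25]);
translate([21, 0, 984]) cube([697, 370, 25]);


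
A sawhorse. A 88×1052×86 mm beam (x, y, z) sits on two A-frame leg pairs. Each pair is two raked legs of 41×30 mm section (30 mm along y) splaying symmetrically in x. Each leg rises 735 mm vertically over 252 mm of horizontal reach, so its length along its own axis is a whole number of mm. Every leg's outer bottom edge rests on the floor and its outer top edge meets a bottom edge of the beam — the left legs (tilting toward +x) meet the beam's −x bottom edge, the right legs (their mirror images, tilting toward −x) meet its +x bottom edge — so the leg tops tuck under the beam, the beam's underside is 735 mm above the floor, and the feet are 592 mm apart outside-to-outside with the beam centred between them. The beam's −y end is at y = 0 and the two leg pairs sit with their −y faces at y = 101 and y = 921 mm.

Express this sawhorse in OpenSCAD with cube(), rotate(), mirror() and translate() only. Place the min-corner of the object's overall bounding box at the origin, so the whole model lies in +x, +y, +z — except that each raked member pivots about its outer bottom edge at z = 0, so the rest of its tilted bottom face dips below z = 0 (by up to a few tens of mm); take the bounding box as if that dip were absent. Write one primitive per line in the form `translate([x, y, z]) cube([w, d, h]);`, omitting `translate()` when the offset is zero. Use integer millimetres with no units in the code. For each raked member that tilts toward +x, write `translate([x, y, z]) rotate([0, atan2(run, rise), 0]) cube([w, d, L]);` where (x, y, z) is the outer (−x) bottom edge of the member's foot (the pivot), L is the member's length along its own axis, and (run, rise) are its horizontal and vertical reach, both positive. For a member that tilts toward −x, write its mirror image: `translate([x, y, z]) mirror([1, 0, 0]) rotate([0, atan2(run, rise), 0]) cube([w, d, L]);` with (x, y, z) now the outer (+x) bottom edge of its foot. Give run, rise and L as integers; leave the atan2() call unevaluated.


translate([252, 0, 735]) cube([88, 1052, 86]);
translate([0, 101, 0]) rotate([0, atan2(252, 735), 0]) cube([41, 30, 777]);
translate([592, 101, 0]) mirror([1, 0, 0]) rotate([0, atan2(252, 735), 0]) cube([41, 30, 777]);
translate([0, 921, 0]) rotate([0, atan2(252, 735), 0]) cube([41, 30, 777]);
translate([592, 921, 0]) mirror([1, 0, 0]) rotate([0, atan2(252, 735), 0]) cube([41, 30, 777]);


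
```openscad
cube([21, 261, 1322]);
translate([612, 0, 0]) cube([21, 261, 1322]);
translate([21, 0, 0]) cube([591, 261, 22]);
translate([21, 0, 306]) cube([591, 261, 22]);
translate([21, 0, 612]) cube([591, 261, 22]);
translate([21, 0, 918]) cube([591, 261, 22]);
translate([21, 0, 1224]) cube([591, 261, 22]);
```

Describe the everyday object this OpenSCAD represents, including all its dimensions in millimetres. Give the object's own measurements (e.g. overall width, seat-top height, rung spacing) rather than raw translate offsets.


An open bookshelf. Two side panels, each 21 mm thick, 261 mm deep and 1322 mm tall, stand 633 mm apart (outside-to-outside). Between them sit 5 shelves, each 22 mm thick and 261 mm deep, spanning the full gap between the sides. The bottom shelf rests on the floor (its underside at z = 0) and the clear gap between one shelf's top and the next shelf's underside is 284 mm.


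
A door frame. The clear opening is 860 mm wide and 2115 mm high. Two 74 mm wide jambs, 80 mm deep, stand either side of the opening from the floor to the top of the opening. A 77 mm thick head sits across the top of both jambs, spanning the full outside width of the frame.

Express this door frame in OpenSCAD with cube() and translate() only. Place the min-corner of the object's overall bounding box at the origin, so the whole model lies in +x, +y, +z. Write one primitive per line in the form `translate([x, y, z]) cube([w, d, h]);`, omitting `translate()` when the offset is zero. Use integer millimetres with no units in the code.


cube([74, 80, 2115]);
translate([934, 0, 0]) cube([74, 80, 2115]);
translate([0, 0, 2115]) cube([1008, 80, 77]);


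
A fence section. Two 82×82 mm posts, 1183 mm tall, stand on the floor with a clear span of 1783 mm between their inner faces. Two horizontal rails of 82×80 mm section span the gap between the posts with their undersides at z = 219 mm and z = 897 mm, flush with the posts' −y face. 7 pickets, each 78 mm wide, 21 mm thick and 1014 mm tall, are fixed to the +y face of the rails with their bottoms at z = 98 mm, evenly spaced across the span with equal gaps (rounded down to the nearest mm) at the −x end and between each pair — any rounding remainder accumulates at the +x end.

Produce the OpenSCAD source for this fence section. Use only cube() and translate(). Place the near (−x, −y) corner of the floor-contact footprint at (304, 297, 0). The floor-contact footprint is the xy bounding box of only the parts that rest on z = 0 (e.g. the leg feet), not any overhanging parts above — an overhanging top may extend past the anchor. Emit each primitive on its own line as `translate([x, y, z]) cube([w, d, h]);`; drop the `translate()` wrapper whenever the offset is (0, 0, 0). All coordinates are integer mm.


translate([304, 297, 0]) cube([82, 82, 1183]);
translate([2169, 297, 0]) cube([82, 82, 1183]);
translate([386, 297, 219]) cube([1783, 82, 80]);
translate([386, 297, 897]) cube([1783, 82, 80]);
translate([540, 379, 98]) cube([78, 21, 1014]);
translate([772, 379, 98]) cube([78, 21, 1014]);
translate([1004, 379, 98]) cube([78, 21, 1014]);
translate([1236, 379, 98]) cube([78, 21, 1014]);
translate([1468, 379, 98]) cube([78, 21, 1014]);
translate([1700, 379, 98]) cube([78, 21, 1014]);
translate([1932, 379, 98]) cube([78, 21, 1014]);


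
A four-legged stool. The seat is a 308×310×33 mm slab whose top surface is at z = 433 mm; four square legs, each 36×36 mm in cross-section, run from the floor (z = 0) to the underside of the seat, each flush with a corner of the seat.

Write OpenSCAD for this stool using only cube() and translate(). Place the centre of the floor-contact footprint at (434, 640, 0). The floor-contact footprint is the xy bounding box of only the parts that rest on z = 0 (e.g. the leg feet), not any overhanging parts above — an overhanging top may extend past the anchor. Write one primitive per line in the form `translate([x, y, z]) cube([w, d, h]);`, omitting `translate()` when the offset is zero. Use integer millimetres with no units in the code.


// leg_h = 433 - 33 = 400
translate([280, 485, 400]) cube([308, 310, 33]);
translate([280, 485, 0]) cube([36, 36, 400]);
translate([552, 485, 0]) cube([36, 36, 400]);
translate([280, 759, 0]) cube([36, 36, 400]);
translate([552, 759, 0]) cube([36, 36, 400]);


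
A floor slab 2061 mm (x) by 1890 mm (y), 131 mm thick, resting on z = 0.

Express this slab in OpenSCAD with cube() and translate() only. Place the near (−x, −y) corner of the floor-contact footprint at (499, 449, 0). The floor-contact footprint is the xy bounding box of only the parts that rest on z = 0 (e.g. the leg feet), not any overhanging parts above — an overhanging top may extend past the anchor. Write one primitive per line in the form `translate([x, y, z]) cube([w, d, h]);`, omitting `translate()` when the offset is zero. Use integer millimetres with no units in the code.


translate([499, 449, 0]) cube([2061, 1890, 131]);


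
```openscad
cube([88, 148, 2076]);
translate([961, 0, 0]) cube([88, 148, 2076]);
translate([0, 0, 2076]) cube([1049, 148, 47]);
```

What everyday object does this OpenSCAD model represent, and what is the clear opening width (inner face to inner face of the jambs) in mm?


A door frame. The clear opening width is 873 mm.

Two 2076 mm tall posts with a header on top — a door frame. The left jamb is 88 mm wide at x = 0; the right jamb starts at x = 961. The clear opening is 961 − 88 = 873 mm.


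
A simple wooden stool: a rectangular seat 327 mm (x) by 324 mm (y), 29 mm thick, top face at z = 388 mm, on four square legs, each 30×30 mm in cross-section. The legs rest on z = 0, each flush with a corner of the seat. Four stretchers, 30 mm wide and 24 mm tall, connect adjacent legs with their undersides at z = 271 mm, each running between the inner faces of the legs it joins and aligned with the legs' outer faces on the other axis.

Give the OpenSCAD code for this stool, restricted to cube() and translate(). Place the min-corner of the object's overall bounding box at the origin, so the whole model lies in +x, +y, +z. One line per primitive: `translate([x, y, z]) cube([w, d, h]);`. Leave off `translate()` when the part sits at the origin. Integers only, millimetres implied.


translate([0, 0, 359]) cube([327, 324, 29]);
cube([30, 30, 359]);
translate([297, 0, 0]) cube([30, 30, 359]);
translate([0, 294, 0]) cube([30, 30, 359]);
translate([297, 294, 0]) cube([30, 30, 359]);
translate([30, 0, 271]) cube([267, 30, 24]);
translate([30, 294, 271]) cube([267, 30, 24]);
translate([0, 30, 271]) cube([30, 264, 24]);
translate([297, 30, 271]) cube([30, 264, 24]);


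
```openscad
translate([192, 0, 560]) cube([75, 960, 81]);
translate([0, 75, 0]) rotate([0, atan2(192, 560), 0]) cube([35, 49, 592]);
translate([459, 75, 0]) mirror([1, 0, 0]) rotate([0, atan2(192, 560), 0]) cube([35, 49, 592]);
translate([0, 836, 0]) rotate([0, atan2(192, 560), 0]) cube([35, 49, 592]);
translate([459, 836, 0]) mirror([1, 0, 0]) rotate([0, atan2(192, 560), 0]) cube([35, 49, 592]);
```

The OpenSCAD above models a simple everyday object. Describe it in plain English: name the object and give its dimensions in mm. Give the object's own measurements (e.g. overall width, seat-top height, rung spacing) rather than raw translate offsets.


A sawhorse. A 75×960×81 mm beam (x, y, z) sits on two A-frame leg pairs. Each pair is two raked legs of 35×49 mm section (49 mm along y) splaying symmetrically in x. Each leg rises 560 mm vertically over 192 mm of horizontal reach and is 592 mm long along its own axis. Every leg's outer bottom edge rests on the floor and its outer top edge meets a bottom edge of the beam — the left legs (tilting toward +x) meet the beam's −x bottom edge, the right legs (their mirror images, tilting toward −x) meet its +x bottom edge — so the leg tops tuck under the beam, the beam's underside is 560 mm above the floor, and the feet are 459 mm apart outside-to-outside with the beam centred between them. The two leg pairs are set in 75 mm from either end of the beam.


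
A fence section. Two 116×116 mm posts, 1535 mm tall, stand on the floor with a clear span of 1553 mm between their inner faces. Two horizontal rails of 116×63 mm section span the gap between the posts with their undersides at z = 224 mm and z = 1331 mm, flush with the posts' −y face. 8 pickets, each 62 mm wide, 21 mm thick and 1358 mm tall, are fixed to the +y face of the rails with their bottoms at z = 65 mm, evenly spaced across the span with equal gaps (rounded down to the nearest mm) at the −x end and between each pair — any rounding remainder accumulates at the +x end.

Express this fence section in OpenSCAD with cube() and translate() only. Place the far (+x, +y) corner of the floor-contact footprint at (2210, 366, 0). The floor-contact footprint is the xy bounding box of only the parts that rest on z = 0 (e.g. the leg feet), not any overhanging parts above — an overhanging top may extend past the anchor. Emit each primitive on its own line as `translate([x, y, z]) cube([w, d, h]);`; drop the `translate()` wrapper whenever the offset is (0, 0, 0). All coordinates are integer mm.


translate([425, 250, 0]) cube([116, 116, 1535]);
translate([2094, 250, 0]) cube([116, 116, 1535]);
translate([541, 250, 224]) cube([1553, 116, 63]);
translate([541, 250, 1331]) cube([1553, 116, 63]);
translate([658, 366, 65]) cube([62, 21, 1358]);
translate([837, 366, 65]) cube([62, 21, 1358]);
translate([1016, 366, 65]) cube([62, 21, 1358]);
translate([1195, 366, 65]) cube([62, 21, 1358]);
translate([1374, 366, 65]) cube([62, 21, 1358]);
translate([1553, 366, 65]) cube([62, 21, 1358]);
translate([1732, 366, 65]) cube([62, 21, 1358]);
translate([1911, 366, 65]) cube([62, 21, 1358]);


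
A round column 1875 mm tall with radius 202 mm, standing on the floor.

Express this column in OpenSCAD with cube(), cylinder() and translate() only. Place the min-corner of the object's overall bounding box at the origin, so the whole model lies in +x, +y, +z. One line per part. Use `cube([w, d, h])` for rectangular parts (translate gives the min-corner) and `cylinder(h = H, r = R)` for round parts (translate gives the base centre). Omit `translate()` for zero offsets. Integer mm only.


translate([202, 202, 0]) cylinder(h = 1875, r = 202);


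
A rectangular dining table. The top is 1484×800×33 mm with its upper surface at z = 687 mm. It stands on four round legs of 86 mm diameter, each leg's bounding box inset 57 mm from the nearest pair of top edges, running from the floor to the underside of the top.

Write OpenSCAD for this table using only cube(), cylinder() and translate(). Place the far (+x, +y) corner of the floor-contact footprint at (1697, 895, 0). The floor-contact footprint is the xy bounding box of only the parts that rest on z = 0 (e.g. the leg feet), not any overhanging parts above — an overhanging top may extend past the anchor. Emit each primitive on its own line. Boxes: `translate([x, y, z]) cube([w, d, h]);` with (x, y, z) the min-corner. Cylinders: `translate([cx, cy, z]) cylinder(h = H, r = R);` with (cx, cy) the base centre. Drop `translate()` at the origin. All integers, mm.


translate([270, 152, 654]) cube([1484, 800, 33]);
translate([370, 252, 0]) cylinder(h = 654, r = 43);
translate([1654, 252, 0]) cylinder(h = 654, r = 43);
translate([370, 852, 0]) cylinder(h = 654, r = 43);
translate([1654, 852, 0]) cylinder(h = 654, r = 43);


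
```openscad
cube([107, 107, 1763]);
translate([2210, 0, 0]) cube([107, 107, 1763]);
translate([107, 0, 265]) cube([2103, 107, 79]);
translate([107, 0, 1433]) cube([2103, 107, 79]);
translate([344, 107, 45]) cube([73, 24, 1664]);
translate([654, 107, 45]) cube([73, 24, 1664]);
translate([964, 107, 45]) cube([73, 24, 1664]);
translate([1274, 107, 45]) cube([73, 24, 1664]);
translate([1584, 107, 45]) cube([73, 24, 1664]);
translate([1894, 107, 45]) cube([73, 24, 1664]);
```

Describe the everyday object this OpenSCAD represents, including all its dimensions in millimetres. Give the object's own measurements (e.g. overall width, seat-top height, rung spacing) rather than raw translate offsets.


A fence section. Two 107×107 mm posts, 1763 mm tall, stand on the floor with a clear span of 2103 mm between their inner faces. Two horizontal rails of 107×79 mm section span the gap between the posts with their undersides at z = 265 mm and z = 1433 mm, flush with the posts' −y face. 6 pickets, each 73 mm wide, 24 mm thick and 1664 mm tall, are fixed to the +y face of the rails with their bottoms at z = 45 mm, spaced across the span with a 237 mm gap after the −x post and between neighbouring pickets, with 243 mm left before the +x post.


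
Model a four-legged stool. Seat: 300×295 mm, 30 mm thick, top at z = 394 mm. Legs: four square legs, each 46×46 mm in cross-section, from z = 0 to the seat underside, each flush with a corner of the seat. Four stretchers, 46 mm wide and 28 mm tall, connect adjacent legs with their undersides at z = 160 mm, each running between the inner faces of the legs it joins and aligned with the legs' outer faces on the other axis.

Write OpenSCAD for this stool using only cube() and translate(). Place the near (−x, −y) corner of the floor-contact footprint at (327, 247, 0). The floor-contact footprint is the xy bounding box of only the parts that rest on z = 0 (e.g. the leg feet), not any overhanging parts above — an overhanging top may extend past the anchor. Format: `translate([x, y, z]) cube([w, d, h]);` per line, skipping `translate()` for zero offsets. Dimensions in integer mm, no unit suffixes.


translate([327, 247, 364]) cube([300, 295, 30]);
translate([327, 247, 0]) cube([46, 46, 364]);
translate([581, 247, 0]) cube([46, 46, 364]);
translate([327, 496, 0]) cube([46, 46, 364]);
translate([581, 496, 0]) cube([46, 46, 364]);
translate([373, 247, 160]) cube([208, 46, 28]);
translate([373, 496, 160]) cube([208, 46, 28]);
translate([327, 293, 160]) cube([46, 203, 28]);
translate([581, 293, 160]) cube([46, 203, 28]);


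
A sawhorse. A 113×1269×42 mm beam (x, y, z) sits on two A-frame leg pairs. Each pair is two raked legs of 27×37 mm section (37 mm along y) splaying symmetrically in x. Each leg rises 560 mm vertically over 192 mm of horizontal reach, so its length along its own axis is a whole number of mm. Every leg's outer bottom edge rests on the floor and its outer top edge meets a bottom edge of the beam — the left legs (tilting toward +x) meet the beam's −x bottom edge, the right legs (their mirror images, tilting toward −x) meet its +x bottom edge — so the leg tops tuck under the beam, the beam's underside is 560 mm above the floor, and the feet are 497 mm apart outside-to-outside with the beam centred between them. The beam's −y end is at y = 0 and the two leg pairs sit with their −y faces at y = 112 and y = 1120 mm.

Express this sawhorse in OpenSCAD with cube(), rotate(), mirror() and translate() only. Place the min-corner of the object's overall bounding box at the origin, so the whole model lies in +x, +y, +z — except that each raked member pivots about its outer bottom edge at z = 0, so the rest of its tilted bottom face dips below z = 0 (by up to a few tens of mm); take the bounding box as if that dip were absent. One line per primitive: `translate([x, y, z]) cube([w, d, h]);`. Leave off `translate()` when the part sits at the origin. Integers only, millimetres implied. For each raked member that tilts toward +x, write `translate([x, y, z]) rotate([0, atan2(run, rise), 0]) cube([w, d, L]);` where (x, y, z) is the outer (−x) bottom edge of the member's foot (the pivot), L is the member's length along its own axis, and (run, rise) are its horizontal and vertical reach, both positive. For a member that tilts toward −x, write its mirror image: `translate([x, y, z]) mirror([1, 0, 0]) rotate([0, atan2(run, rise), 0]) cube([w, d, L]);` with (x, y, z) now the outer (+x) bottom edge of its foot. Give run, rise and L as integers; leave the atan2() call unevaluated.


translate([192, 0, 560]) cube([113, 1269, 42]);
translate([0, 112, 0]) rotate([0, atan2(192, 560), 0]) cube([27, 37, 592]);
translate([497, 112, 0]) mirror([1, 0, 0]) rotate([0, atan2(192, 560), 0]) cube([27, 37, 592]);
translate([0, 1120, 0]) rotate([0, atan2(192, 560), 0]) cube([27, 37, 592]);
translate([497, 1120, 0]) mirror([1, 0, 0]) rotate([0, atan2(192, 560), 0]) cube([27, 37, 592]);


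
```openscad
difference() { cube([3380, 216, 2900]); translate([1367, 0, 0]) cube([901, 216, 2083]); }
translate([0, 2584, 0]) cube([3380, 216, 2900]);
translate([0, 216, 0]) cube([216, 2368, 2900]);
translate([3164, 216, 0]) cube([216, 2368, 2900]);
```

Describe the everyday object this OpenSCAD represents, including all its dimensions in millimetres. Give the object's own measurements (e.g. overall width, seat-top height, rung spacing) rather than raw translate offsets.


A single room: four walls, each 2900 mm tall and 216 mm thick, enclosing an outside footprint 3380×2800 mm (x × y), no floor or roof. The front and back walls (−y and +y sides) run the full x-width; the side walls fit between their inner faces. A door opening 901 mm wide and 2083 mm tall is cut through the front wall from the floor up, its −x edge 1367 mm from the wall's −x end.


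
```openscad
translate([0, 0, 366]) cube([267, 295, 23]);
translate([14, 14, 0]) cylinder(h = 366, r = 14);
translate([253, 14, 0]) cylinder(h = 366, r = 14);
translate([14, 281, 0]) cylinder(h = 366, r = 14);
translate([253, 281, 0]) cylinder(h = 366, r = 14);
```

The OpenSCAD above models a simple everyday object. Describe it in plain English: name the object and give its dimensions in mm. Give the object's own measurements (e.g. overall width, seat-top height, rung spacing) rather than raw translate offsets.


A simple wooden stool: a rectangular seat 267 mm (x) by 295 mm (y), 23 mm thick, top face at z = 389 mm, on four round legs, each 28 mm in diameter. The legs rest on z = 0, each leg's axis is inset half a diameter from the nearest pair of seat edges (so the leg's bounding box is flush with the corner).


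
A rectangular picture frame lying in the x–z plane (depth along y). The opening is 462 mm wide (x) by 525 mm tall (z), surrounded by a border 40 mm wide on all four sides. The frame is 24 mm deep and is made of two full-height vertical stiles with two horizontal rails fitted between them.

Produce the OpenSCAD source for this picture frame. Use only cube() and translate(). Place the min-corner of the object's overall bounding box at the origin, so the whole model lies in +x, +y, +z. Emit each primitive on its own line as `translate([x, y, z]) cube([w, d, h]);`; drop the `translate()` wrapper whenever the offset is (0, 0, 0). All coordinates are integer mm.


cube([40, 24, 605]);
translate([502, 0, 0]) cube([40, 24, 605]);
translate([40, 0, 0]) cube([462, 24, 40]);
translate([40, 0, 565]) cube([462, 24, 40]);


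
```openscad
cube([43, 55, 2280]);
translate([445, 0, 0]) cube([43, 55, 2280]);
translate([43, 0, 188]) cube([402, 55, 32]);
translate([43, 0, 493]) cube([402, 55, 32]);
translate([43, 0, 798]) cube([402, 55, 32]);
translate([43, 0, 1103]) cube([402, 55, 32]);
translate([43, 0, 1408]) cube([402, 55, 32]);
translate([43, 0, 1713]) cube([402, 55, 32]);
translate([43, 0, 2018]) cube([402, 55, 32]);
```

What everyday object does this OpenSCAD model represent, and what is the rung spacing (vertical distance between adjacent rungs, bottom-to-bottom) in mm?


A ladder. The rung spacing is 305 mm.

Two tall 43×55 posts with 7 short bars between them — a ladder. Adjacent rungs sit at z = 188 and z = 493, so the spacing is 493 − 188 = 305 mm.


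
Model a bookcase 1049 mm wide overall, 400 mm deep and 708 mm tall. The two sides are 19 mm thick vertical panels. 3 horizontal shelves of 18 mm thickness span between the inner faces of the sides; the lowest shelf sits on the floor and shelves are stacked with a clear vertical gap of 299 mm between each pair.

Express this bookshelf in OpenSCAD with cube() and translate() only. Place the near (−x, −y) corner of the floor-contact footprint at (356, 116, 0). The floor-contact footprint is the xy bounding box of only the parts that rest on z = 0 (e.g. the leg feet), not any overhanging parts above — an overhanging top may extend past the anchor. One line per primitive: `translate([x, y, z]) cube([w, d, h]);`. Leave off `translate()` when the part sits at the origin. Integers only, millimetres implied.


translate([356, 116, 0]) cube([19, 400, 708]);
translate([1386, 116, 0]) cube([19, 400, 708]);
translate([375, 116, 0]) cube([1011, 400, 18]);
translate([375, 116, 317]) cube([1011, 400, 18]);
translate([375, 116, 634]) cube([1011, 400, 18]);


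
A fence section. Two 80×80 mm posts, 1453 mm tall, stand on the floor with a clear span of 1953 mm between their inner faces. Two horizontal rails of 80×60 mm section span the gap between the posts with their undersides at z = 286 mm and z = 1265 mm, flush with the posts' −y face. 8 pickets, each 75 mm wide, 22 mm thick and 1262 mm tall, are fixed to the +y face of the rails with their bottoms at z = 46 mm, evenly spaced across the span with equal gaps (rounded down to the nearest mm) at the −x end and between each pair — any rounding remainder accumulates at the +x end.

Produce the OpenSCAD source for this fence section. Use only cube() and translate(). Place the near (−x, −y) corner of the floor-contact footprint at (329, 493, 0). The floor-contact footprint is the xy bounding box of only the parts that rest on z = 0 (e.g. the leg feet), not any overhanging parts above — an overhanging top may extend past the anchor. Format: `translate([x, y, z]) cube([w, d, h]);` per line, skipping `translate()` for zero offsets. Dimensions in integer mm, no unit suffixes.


translate([329, 493, 0]) cube([80, 80, 1453]);
translate([2362, 493, 0]) cube([80, 80, 1453]);
translate([409, 493, 286]) cube([1953, 80, 60]);
translate([409, 493, 1265]) cube([1953, 80, 60]);
translate([559, 573, 46]) cube([75, 22, 1262]);
translate([784, 573, 46]) cube([75, 22, 1262]);
translate([1009, 573, 46]) cube([75, 22, 1262]);
translate([1234, 573, 46]) cube([75, 22, 1262]);
translate([1459, 573, 46]) cube([75, 22, 1262]);
translate([1684, 573, 46]) cube([75, 22, 1262]);
translate([1909, 573, 46]) cube([75, 22, 1262]);
translate([2134, 573, 46]) cube([75, 22, 1262]);


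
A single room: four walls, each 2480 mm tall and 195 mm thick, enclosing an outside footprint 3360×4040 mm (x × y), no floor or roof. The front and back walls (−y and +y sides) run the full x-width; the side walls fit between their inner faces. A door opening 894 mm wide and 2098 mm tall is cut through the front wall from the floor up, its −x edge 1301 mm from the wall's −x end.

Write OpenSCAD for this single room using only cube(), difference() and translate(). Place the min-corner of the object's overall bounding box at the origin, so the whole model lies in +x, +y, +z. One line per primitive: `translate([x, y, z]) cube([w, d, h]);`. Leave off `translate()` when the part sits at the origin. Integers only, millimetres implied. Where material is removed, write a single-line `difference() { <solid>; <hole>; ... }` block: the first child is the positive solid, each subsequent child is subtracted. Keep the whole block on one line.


difference() { cube([3360, 195, 2480]); translate([1301, 0, 0]) cube([894, 195, 2098]); }
translate([0, 3845, 0]) cube([3360, 195, 2480]);
translate([0, 195, 0]) cube([195, 3650, 2480]);
translate([3165, 195, 0]) cube([195, 3650, 2480]);


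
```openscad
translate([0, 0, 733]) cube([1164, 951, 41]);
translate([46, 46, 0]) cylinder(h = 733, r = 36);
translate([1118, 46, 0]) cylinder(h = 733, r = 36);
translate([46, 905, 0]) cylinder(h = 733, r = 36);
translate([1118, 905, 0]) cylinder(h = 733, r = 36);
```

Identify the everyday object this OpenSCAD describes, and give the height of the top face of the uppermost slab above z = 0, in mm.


A table. The table height is 774 mm.

A 1164×951×41 slab sits at z = 733 on four Ø72 mm round legs — a table. The top surface is at 733 + 41 = 774 mm.


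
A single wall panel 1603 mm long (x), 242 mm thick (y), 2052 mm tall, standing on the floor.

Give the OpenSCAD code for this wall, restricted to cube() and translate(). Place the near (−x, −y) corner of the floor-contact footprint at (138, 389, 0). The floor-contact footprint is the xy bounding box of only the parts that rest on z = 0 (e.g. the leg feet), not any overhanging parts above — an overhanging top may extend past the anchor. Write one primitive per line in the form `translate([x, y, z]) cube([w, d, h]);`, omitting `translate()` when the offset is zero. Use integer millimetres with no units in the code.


translate([138, 389, 0]) cube([1603, 242, 2052]);


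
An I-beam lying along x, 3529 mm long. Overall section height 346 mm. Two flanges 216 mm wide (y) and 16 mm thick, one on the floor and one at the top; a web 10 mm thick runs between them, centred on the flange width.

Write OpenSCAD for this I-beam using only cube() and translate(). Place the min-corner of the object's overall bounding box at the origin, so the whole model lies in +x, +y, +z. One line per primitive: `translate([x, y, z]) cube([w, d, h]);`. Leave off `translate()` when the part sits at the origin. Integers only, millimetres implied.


cube([3529, 216, 16]);
translate([0, 103, 16]) cube([3529, 10, 314]);
translate([0, 0, 330]) cube([3529, 216, 16]);


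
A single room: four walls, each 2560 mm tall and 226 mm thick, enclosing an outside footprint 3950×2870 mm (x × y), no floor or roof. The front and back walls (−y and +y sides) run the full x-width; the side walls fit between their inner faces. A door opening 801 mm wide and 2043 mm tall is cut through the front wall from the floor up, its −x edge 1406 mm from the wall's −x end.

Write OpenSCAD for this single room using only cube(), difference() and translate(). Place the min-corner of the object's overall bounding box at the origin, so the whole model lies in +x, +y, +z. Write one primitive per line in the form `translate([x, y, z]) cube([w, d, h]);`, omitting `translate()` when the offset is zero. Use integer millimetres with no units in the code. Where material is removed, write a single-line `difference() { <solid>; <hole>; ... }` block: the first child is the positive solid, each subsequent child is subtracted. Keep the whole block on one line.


difference() { cube([3950, 226, 2560]); translate([1406, 0, 0]) cube([801, 226, 2043]); }
translate([0, 2644, 0]) cube([3950, 226, 2560]);
translate([0, 226, 0]) cube([226, 2418, 2560]);
translate([3724, 226, 0]) cube([226, 2418, 2560]);


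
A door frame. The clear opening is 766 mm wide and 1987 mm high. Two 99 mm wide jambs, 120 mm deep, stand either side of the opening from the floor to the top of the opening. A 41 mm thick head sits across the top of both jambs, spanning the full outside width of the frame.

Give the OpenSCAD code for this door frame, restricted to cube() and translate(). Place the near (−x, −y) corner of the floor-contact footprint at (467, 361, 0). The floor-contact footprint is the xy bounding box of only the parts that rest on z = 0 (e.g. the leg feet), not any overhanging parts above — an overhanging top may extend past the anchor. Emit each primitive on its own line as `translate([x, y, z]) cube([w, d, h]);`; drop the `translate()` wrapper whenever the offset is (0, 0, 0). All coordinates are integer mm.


translate([467, 361, 0]) cube([99, 120, 1987]);
translate([1332, 361, 0]) cube([99, 120, 1987]);
translate([467, 361, 1987]) cube([964, 120, 41]);


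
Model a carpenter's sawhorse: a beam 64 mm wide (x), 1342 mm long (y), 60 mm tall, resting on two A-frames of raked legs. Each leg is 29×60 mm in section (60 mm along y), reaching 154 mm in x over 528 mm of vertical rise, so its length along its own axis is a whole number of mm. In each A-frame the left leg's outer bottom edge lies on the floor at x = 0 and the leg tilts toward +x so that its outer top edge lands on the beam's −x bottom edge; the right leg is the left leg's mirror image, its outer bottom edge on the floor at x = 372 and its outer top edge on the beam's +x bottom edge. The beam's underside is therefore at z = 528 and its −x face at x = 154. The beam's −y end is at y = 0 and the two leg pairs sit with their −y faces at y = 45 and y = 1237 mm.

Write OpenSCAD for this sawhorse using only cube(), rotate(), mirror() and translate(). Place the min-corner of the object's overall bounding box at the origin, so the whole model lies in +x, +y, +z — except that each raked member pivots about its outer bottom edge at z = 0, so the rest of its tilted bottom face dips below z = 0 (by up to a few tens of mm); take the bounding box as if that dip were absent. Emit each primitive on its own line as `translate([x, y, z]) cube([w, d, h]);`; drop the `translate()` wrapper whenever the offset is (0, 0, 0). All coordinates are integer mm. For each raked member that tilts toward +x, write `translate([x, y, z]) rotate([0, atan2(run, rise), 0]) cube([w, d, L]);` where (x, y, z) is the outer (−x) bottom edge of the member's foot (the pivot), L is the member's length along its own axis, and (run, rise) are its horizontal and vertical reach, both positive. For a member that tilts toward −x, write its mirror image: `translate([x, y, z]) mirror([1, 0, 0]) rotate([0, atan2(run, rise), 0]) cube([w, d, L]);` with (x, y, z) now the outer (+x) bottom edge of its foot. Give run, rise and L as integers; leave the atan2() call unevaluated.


translate([154, 0, 528]) cube([64, 1342, 60]);
translate([0, 45, 0]) rotate([0, atan2(154, 528), 0]) cube([29, 60, 550]);
translate([372, 45, 0]) mirror([1, 0, 0]) rotate([0, atan2(154, 528), 0]) cube([29, 60, 550]);
translate([0, 1237, 0]) rotate([0, atan2(154, 528), 0]) cube([29, 60, 550]);
translate([372, 1237, 0]) mirror([1, 0, 0]) rotate([0, atan2(154, 528), 0]) cube([29, 60, 550]);


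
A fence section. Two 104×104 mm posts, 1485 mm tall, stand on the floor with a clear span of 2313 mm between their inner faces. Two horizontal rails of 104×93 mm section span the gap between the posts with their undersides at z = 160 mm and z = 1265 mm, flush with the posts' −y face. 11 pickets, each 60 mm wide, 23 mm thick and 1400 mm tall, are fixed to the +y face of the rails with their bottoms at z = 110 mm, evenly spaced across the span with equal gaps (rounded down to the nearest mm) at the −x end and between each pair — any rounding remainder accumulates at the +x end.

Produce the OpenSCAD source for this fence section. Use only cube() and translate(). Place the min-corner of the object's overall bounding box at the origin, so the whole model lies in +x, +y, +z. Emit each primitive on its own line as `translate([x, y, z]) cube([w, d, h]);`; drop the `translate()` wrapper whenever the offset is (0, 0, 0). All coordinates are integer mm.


cube([104, 104, 1485]);
translate([2417, 0, 0]) cube([104, 104, 1485]);
translate([104, 0, 160]) cube([2313, 104, 93]);
translate([104, 0, 1265]) cube([2313, 104, 93]);
translate([241, 104, 110]) cube([60, 23, 1400]);
translate([438, 104, 110]) cube([60, 23, 1400]);
translate([635, 104, 110]) cube([60, 23, 1400]);
translate([832, 104, 110]) cube([60, 23, 1400]);
translate([1029, 104, 110]) cube([60, 23, 1400]);
translate([1226, 104, 110]) cube([60, 23, 1400]);
translate([1423, 104, 110]) cube([60, 23, 1400]);
translate([1620, 104, 110]) cube([60, 23, 1400]);
translate([1817, 104, 110]) cube([60, 23, 1400]);
translate([2014, 104, 110]) cube([60, 23, 1400]);
translate([2211, 104, 110]) cube([60, 23, 1400]);


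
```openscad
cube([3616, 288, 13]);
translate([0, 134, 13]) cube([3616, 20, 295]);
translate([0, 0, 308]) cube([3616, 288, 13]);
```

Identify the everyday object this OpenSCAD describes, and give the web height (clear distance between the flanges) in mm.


An I-beam. The web height is 295 mm.

Two wide flanges with a thin centred web — an I-beam. Overall 321 mm minus two 13 mm flanges gives a web of 321 − 2·13 = 295 mm.


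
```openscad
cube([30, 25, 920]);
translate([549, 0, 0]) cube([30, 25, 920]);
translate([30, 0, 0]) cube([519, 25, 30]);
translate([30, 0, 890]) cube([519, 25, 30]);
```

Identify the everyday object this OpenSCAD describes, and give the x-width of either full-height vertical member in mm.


A picture frame. The border width is 30 mm.

Four thin pieces enclosing a rectangular opening — a picture frame. The two full-height stiles are 920 mm tall; the top rail sits at z = 890 and is 30 mm tall, so the border above the opening is 920 − 890 = 30 mm, matching the stile x-width.


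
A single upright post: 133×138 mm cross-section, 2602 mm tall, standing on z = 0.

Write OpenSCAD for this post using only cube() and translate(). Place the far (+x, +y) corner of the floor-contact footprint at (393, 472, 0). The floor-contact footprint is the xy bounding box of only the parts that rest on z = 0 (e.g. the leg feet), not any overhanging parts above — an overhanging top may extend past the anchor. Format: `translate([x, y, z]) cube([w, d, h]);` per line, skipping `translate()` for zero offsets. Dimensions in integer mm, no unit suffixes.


translate([260, 334, 0]) cube([133, 138, 2602]);


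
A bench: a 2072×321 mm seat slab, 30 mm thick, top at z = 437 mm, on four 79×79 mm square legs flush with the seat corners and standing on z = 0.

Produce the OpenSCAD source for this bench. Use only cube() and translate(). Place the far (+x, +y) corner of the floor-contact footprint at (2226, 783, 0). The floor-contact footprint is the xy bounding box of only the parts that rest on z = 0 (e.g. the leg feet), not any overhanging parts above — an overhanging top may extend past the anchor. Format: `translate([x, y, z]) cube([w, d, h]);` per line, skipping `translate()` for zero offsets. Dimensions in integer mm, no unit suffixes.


translate([154, 462, 407]) cube([2072, 321, 30]);
translate([154, 462, 0]) cube([79, 79, 407]);
translate([154, 704, 0]) cube([79, 79, 407]);
translate([2147, 462, 0]) cube([79, 79, 407]);
translate([2147, 704, 0]) cube([79, 79, 407]);


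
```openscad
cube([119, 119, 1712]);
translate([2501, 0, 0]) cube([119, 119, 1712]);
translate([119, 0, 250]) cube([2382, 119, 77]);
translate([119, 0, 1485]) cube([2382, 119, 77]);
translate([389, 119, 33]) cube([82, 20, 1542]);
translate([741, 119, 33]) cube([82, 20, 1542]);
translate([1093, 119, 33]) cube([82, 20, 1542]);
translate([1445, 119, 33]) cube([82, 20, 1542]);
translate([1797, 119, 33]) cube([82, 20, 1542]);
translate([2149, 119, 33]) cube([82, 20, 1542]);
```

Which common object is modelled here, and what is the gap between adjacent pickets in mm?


A fence section. The picket gap is 270 mm.

Two posts, two rails, 6 pickets — a fence section. Span 2382 mm holds 6 pickets of 82 mm with 7 equal gaps: ⌊(2382 − 6·82) / 7⌋ = 270 mm.
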